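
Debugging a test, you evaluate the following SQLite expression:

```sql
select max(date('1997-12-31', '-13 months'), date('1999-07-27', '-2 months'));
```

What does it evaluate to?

1999-05-27

date('1997-12-31', '-13 months') → 1996-12-01.
date('1999-07-27', '-2 months') → 1999-05-27.
Later of the two is 1999-05-27.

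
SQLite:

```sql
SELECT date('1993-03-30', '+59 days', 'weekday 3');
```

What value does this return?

1993-06-02

Applying '+59 days' to 1993-03-30: counting 59 days forward gives 1993-05-28.
`weekday 3` advances to the next Wednesday; 1993-05-28 is a Friday, so it moves forward to 1993-06-02.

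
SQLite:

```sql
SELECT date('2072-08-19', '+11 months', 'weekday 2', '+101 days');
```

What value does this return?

Adding +11 months to 2072-08-19 gives 2073-07-19.
`weekday 2` advances to the next Tuesday; 2073-07-19 is a Wednesday, so it moves forward to 2073-07-25.
Applying '+101 days' to 2073-07-25: counting 101 days forward gives 2073-11-03.

2073-11-03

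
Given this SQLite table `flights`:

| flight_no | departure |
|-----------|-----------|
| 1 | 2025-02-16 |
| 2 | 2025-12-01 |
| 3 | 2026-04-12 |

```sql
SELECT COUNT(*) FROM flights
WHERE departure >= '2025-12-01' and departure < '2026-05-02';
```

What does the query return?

Rows in [2025-12-01, 2026-05-02): 2025-12-01, 2026-04-12 → 2 rows.

2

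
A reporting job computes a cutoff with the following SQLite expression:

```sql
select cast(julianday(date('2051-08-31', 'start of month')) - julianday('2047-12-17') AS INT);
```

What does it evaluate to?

1323

`start of month` rewinds 2051-08-31 to 2051-08-01.
14 days remain in December 2047 after the 17th (31 − 17).
Full months from January 2048 through July 2051 contribute their day counts.
Then 1 day into August 2051.
Total: 14 + 31 + 29 + 31 + 30 + 31 + 30 + 31 + 31 + 30 + 31 + 30 + 31 + 31 + 28 + 31 + 30 + 31 + 30 + 31 + 31 + 30 + 31 + 30 + 31 + 31 + 28 + 31 + 30 + 31 + 30 + 31 + 31 + 30 + 31 + 30 + 31 + 31 + 28 + 31 + 30 + 31 + 30 + 31 + 1 = 1323.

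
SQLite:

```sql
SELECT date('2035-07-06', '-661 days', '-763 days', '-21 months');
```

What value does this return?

2029-11-12

Applying '-661 days' to 2035-07-06: counting 661 days back gives 2033-09-13.
Applying '-763 days' to 2033-09-13: counting 763 days back gives 2031-08-12.
Adding -21 months to 2031-08-12 gives 2029-11-12.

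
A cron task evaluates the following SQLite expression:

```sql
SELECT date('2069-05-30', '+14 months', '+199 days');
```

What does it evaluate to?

2071-02-14

Adding +14 months to 2069-05-30 gives 2070-07-30.
Applying '+199 days' to 2070-07-30: counting 199 days forward gives 2071-02-14.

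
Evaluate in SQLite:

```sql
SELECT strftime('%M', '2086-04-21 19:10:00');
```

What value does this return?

`%M` extracts the 2-digit minute: 10.

10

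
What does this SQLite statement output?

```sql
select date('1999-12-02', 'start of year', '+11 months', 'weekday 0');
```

1999-12-05

`start of year` rewinds 1999-12-02 to 1999-01-01.
Adding +11 months to 1999-01-01 gives 1999-12-01.
`weekday 0` advances to the next Sunday; 1999-12-01 is a Wednesday, so it moves forward to 1999-12-05.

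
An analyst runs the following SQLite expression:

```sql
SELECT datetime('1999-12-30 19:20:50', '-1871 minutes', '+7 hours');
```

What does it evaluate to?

1871 minutes = 31h 11m; -1871 minutes from 1999-12-30 19:20:50 is 1999-12-29 12:09:50 (crosses midnight).
+7 hours from 1999-12-29 12:09:50 is 1999-12-29 19:09:50.

1999-12-29 19:09:50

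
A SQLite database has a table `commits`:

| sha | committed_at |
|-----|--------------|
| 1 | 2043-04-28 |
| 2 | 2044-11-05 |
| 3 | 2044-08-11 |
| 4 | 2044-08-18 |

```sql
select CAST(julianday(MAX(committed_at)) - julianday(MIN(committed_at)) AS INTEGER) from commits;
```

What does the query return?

MIN = 2043-04-28, MAX = 2044-11-05.
2 days remain in April 2043 after the 28th (30 − 28).
Full months from May 2043 through October 2044 contribute their day counts.
Then 5 days into November 2044.
Total: 2 + 31 + 30 + 31 + 31 + 30 + 31 + 30 + 31 + 31 + 29 + 31 + 30 + 31 + 30 + 31 + 31 + 30 + 31 + 5 = 557.

557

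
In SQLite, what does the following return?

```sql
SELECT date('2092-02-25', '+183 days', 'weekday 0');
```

2092-08-31

Applying '+183 days' to 2092-02-25: counting 183 days forward gives 2092-08-26.
`weekday 0` advances to the next Sunday; 2092-08-26 is a Tuesday, so it moves forward to 2092-08-31.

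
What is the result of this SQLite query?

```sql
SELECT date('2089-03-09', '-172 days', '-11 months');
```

Applying '-172 days' to 2089-03-09: counting 172 days back gives 2088-09-18.
Adding -11 months to 2088-09-18 gives 2087-10-18.

2087-10-18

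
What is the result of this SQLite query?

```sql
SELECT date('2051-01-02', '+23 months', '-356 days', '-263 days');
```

Adding +23 months to 2051-01-02 gives 2052-12-02.
Applying '-356 days' to 2052-12-02: counting 356 days back gives 2051-12-12.
Applying '-263 days' to 2051-12-12: counting 263 days back gives 2051-03-24.

2051-03-24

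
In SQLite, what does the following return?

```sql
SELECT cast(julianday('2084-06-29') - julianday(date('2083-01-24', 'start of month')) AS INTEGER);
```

`start of month` rewinds 2083-01-24 to 2083-01-01.
30 days remain in January 2083 after the 1st (31 − 1).
Full months from February 2083 through May 2084 contribute their day counts.
Then 29 days into June 2084.
Total: 30 + 28 + 31 + 30 + 31 + 30 + 31 + 31 + 30 + 31 + 30 + 31 + 31 + 29 + 31 + 30 + 31 + 29 = 545.

545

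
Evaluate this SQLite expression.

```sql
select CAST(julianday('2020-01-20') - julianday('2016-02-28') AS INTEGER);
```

1 day remains in February 2016 after the 28th (29 − 28).
Full months from March 2016 through December 2019 contribute their day counts.
Then 20 days into January 2020.
Total: 1 + 31 + 30 + 31 + 30 + 31 + 31 + 30 + 31 + 30 + 31 + 31 + 28 + 31 + 30 + 31 + 30 + 31 + 31 + 30 + 31 + 30 + 31 + 31 + 28 + 31 + 30 + 31 + 30 + 31 + 31 + 30 + 31 + 30 + 31 + 31 + 28 + 31 + 30 + 31 + 30 + 31 + 31 + 30 + 31 + 30 + 31 + 20 = 1422.

1422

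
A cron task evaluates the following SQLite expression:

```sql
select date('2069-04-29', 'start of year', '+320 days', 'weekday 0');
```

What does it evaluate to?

`start of year` rewinds 2069-04-29 to 2069-01-01.
Applying '+320 days' to 2069-01-01: counting 320 days forward gives 2069-11-17.
`weekday 0` advances to the next Sunday; 2069-11-17 is already a Sunday, so it stays at 2069-11-17.

2069-11-17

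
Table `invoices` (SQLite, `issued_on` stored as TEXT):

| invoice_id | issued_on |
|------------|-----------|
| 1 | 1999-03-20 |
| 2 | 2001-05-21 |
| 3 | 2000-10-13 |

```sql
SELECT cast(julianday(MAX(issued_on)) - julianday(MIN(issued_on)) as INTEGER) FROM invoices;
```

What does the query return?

793

MIN = 1999-03-20, MAX = 2001-05-21.
11 days remain in March 1999 after the 20th (31 − 20).
Full months from April 1999 through April 2001 contribute their day counts.
Then 21 days into May 2001.
Total: 11 + 30 + 31 + 30 + 31 + 31 + 30 + 31 + 30 + 31 + 31 + 29 + 31 + 30 + 31 + 30 + 31 + 31 + 30 + 31 + 30 + 31 + 31 + 28 + 31 + 30 + 21 = 793.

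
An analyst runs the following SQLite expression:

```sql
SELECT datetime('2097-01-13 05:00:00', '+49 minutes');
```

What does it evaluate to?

+49 minutes from 2097-01-13 05:00:00 is 2097-01-13 05:49:00.

2097-01-13 05:49:00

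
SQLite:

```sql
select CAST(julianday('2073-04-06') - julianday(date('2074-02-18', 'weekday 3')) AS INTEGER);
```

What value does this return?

-321

`weekday 3` advances to the next Wednesday; 2074-02-18 is a Sunday, so it moves forward to 2074-02-21.
24 days remain in April 2073 after the 6th (30 − 6).
Full months from May 2073 through January 2074 contribute their day counts.
Then 21 days into February 2074.
Total: 24 + 31 + 30 + 31 + 31 + 30 + 31 + 30 + 31 + 31 + 21 = 321.
The subtraction is earlier − later, so the result is −321 → -321.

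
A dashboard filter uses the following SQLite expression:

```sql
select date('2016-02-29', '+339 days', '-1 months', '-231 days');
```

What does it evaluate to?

Applying '+339 days' to 2016-02-29: counting 339 days forward gives 2017-02-02.
Adding -1 month to 2017-02-02 gives 2017-01-02.
Applying '-231 days' to 2017-01-02: counting 231 days back gives 2016-05-16.

2016-05-16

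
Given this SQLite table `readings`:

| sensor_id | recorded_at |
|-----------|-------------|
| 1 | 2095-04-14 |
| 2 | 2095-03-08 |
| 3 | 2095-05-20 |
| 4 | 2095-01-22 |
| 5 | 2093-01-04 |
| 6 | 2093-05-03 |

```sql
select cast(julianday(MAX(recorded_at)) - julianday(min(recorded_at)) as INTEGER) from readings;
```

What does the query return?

MIN = 2093-01-04, MAX = 2095-05-20.
27 days remain in January 2093 after the 4th (31 − 4).
Full months from February 2093 through April 2095 contribute their day counts.
Then 20 days into May 2095.
Total: 27 + 28 + 31 + 30 + 31 + 30 + 31 + 31 + 30 + 31 + 30 + 31 + 31 + 28 + 31 + 30 + 31 + 30 + 31 + 31 + 30 + 31 + 30 + 31 + 31 + 28 + 31 + 30 + 20 = 866.

866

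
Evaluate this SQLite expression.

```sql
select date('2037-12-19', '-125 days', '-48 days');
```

2037-06-29

Applying '-125 days' to 2037-12-19: counting 125 days back gives 2037-08-16.
Applying '-48 days' to 2037-08-16: counting 48 days back gives 2037-06-29.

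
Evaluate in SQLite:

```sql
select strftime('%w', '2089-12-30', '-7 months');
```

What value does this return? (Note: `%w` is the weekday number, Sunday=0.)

First apply '-7 months': 2089-12-30 → 2089-05-30.
2089-05-30 is a Monday; with Sunday=0 that is 1.

1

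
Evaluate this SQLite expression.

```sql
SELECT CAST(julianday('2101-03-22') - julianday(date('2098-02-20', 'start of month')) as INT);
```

`start of month` rewinds 2098-02-20 to 2098-02-01.
27 days remain in February 2098 after the 1st (28 − 1).
Full months from March 2098 through February 2101 contribute their day counts.
Then 22 days into March 2101.
Total: 27 + 31 + 30 + 31 + 30 + 31 + 31 + 30 + 31 + 30 + 31 + 31 + 28 + 31 + 30 + 31 + 30 + 31 + 31 + 30 + 31 + 30 + 31 + 31 + 28 + 31 + 30 + 31 + 30 + 31 + 31 + 30 + 31 + 30 + 31 + 31 + 28 + 22 = 1144.

1144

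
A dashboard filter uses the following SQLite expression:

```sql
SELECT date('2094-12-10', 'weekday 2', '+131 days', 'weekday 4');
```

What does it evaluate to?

`weekday 2` advances to the next Tuesday; 2094-12-10 is a Friday, so it moves forward to 2094-12-14.
Applying '+131 days' to 2094-12-14: counting 131 days forward gives 2095-04-24.
`weekday 4` advances to the next Thursday; 2095-04-24 is a Sunday, so it moves forward to 2095-04-28.

2095-04-28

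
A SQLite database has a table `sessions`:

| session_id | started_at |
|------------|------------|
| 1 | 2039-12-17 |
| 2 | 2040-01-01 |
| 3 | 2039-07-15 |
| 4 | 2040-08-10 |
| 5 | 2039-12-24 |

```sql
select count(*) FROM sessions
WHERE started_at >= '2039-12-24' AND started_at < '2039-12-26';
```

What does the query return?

1

Rows in [2039-12-24, 2039-12-26): 2039-12-24 → 1 row.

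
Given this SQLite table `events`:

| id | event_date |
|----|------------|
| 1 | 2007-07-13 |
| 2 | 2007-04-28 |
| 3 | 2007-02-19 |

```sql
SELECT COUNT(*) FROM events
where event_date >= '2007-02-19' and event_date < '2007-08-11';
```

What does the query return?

3

Rows in [2007-02-19, 2007-08-11): 2007-07-13, 2007-04-28, 2007-02-19 → 3 rows.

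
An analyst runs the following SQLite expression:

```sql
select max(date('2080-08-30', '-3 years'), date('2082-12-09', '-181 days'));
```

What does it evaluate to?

2082-06-11

date('2080-08-30', '-3 years') → 2077-08-30.
date('2082-12-09', '-181 days') → 2082-06-11.
Later of the two is 2082-06-11.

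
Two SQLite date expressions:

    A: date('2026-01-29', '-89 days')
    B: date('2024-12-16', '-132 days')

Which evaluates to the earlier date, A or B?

A = 2025-11-01.
B = 2024-08-06.
B is earlier.

B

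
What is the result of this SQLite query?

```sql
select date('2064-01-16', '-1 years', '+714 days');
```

Adding -1 year to 2064-01-16 gives 2063-01-16.
Applying '+714 days' to 2063-01-16: counting 714 days forward gives 2064-12-30.

2064-12-30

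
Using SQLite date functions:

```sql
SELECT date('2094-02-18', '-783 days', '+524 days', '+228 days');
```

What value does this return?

Applying '-783 days' to 2094-02-18: counting 783 days back gives 2091-12-28.
Applying '+524 days' to 2091-12-28: counting 524 days forward gives 2093-06-04.
Applying '+228 days' to 2093-06-04: counting 228 days forward gives 2094-01-18.

2094-01-18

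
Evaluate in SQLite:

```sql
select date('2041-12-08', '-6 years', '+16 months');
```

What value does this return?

2037-04-08

Adding -6 years to 2041-12-08 gives 2035-12-08.
Adding +16 months to 2035-12-08 gives 2037-04-08.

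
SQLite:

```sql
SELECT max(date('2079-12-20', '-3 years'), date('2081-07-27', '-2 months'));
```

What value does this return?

2081-05-27

date('2079-12-20', '-3 years') → 2076-12-20.
date('2081-07-27', '-2 months') → 2081-05-27.
Later of the two is 2081-05-27.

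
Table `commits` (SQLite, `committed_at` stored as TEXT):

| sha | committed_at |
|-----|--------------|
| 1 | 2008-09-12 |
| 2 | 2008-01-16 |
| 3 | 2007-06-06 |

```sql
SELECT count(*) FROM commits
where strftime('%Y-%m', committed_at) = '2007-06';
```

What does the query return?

1

Rows with year-month 2007-06: 2007-06-06 → 1.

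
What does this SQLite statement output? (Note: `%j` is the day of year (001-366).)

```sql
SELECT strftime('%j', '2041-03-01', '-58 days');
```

First apply '-58 days': 2041-03-01 → 2041-01-02.
Day-of-year for 2041-01-02: days since 2041-01-01 inclusive = 2, zero-padded to 002.

002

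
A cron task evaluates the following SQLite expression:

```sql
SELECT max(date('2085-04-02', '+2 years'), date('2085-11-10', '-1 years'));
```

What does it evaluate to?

2087-04-02

date('2085-04-02', '+2 years') → 2087-04-02.
date('2085-11-10', '-1 years') → 2084-11-10.
Later of the two is 2087-04-02.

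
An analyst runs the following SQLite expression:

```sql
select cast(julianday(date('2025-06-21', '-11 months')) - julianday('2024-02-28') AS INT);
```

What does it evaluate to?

Adding -11 months to 2025-06-21 gives 2024-07-21.
1 day remains in February 2024 after the 28th (29 − 28).
March 2024: 31 days.
April 2024: 30 days.
May 2024: 31 days.
June 2024: 30 days.
Then 21 days into July 2024.
Total: 1 + 31 + 30 + 31 + 30 + 21 = 144.

144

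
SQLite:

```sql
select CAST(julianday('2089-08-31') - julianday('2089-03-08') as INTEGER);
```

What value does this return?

176

23 days remain in March 2089 after the 8th (31 − 8).
April 2089: 30 days.
May 2089: 31 days.
June 2089: 30 days.
July 2089: 31 days.
Then 31 days into August 2089.
Total: 23 + 30 + 31 + 30 + 31 + 31 = 176.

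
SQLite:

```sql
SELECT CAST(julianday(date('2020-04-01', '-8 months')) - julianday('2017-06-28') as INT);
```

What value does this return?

Adding -8 months to 2020-04-01 gives 2019-08-01.
2 days remain in June 2017 after the 28th (30 − 28).
Full months from July 2017 through July 2019 contribute their day counts.
Then 1 day into August 2019.
Total: 2 + 31 + 31 + 30 + 31 + 30 + 31 + 31 + 28 + 31 + 30 + 31 + 30 + 31 + 31 + 30 + 31 + 30 + 31 + 31 + 28 + 31 + 30 + 31 + 30 + 31 + 1 = 764.

764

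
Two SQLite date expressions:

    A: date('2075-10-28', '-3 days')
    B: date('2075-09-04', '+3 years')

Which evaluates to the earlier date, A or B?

A = 2075-10-25.
B = 2078-09-04.
A is earlier.

A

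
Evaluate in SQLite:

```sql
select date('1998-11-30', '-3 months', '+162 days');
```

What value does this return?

Adding -3 months to 1998-11-30 gives 1998-08-30.
Applying '+162 days' to 1998-08-30: counting 162 days forward gives 1999-02-08.

1999-02-08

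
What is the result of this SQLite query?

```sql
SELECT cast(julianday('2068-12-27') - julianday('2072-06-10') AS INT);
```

-1261

4 days remain in December 2068 after the 27th (31 − 27).
Full months from January 2069 through May 2072 contribute their day counts.
Then 10 days into June 2072.
Total: 4 + 31 + 28 + 31 + 30 + 31 + 30 + 31 + 31 + 30 + 31 + 30 + 31 + 31 + 28 + 31 + 30 + 31 + 30 + 31 + 31 + 30 + 31 + 30 + 31 + 31 + 28 + 31 + 30 + 31 + 30 + 31 + 31 + 30 + 31 + 30 + 31 + 31 + 29 + 31 + 30 + 31 + 10 = 1261.
The subtraction is earlier − later, so the result is −1261 → -1261.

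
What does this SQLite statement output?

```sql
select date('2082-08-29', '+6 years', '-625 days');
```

2086-12-13

Adding +6 years to 2082-08-29 gives 2088-08-29.
Applying '-625 days' to 2088-08-29: counting 625 days back gives 2086-12-13.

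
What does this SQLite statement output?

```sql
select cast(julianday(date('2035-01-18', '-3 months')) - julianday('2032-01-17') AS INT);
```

Adding -3 months to 2035-01-18 gives 2034-10-18.
14 days remain in January 2032 after the 17th (31 − 17).
Full months from February 2032 through September 2034 contribute their day counts.
Then 18 days into October 2034.
Total: 14 + 29 + 31 + 30 + 31 + 30 + 31 + 31 + 30 + 31 + 30 + 31 + 31 + 28 + 31 + 30 + 31 + 30 + 31 + 31 + 30 + 31 + 30 + 31 + 31 + 28 + 31 + 30 + 31 + 30 + 31 + 31 + 30 + 18 = 1005.

1005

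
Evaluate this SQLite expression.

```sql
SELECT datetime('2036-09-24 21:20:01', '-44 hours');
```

2036-09-23 01:20:01

-44 hours from 2036-09-24 21:20:01 is 2036-09-23 01:20:01 (crosses midnight).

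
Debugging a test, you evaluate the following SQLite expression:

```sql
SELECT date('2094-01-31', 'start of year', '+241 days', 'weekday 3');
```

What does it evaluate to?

`start of year` rewinds 2094-01-31 to 2094-01-01.
Applying '+241 days' to 2094-01-01: counting 241 days forward gives 2094-08-30.
`weekday 3` advances to the next Wednesday; 2094-08-30 is a Monday, so it moves forward to 2094-09-01.

2094-09-01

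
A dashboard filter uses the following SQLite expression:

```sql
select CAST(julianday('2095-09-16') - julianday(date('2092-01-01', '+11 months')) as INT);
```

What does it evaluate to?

Adding +11 months to 2092-01-01 gives 2092-12-01.
30 days remain in December 2092 after the 1st (31 − 1).
Full months from January 2093 through August 2095 contribute their day counts.
Then 16 days into September 2095.
Total: 30 + 31 + 28 + 31 + 30 + 31 + 30 + 31 + 31 + 30 + 31 + 30 + 31 + 31 + 28 + 31 + 30 + 31 + 30 + 31 + 31 + 30 + 31 + 30 + 31 + 31 + 28 + 31 + 30 + 31 + 30 + 31 + 31 + 16 = 1019.

1019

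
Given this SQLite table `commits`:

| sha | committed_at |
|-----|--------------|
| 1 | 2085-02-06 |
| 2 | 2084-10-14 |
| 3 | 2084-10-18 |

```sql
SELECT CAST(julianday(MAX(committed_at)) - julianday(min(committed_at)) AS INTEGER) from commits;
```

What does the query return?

115

MIN = 2084-10-14, MAX = 2085-02-06.
17 days remain in October 2084 after the 14th (31 − 14).
November 2084: 30 days.
December 2084: 31 days.
January 2085: 31 days.
Then 6 days into February 2085.
Total: 17 + 30 + 31 + 31 + 6 = 115.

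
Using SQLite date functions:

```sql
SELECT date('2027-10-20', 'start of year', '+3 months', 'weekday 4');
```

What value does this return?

2027-04-01

`start of year` rewinds 2027-10-20 to 2027-01-01.
Adding +3 months to 2027-01-01 gives 2027-04-01.
`weekday 4` advances to the next Thursday; 2027-04-01 is already a Thursday, so it stays at 2027-04-01.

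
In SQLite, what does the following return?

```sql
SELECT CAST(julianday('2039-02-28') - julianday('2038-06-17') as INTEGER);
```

13 days remain in June 2038 after the 17th (30 − 17).
Full months from July 2038 through January 2039 contribute their day counts.
Then 28 days into February 2039.
Total: 13 + 31 + 31 + 30 + 31 + 30 + 31 + 31 + 28 = 256.

256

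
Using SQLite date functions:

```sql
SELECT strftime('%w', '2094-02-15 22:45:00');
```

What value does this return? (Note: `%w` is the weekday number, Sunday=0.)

2094-02-15 is a Monday; with Sunday=0 that is 1.

1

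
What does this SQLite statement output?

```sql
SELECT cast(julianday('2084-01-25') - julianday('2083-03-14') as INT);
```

317

17 days remain in March 2083 after the 14th (31 − 14).
Full months from April 2083 through December 2083 contribute their day counts.
Then 25 days into January 2084.
Total: 17 + 30 + 31 + 30 + 31 + 31 + 30 + 31 + 30 + 31 + 25 = 317.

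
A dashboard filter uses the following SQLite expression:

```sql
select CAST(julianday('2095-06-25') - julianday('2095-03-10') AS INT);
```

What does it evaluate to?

107

21 days remain in March 2095 after the 10th (31 − 10).
April 2095: 30 days.
May 2095: 31 days.
Then 25 days into June 2095.
Total: 21 + 30 + 31 + 25 = 107.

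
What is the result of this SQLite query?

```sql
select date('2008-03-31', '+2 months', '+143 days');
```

2008-10-21

Adding +2 months to 2008-03-31 gives 2008-05-31.
Applying '+143 days' to 2008-05-31: counting 143 days forward gives 2008-10-21.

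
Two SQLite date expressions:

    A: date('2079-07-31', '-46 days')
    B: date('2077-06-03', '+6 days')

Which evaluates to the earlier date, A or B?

A = 2079-06-15.
B = 2077-06-09.
B is earlier.

B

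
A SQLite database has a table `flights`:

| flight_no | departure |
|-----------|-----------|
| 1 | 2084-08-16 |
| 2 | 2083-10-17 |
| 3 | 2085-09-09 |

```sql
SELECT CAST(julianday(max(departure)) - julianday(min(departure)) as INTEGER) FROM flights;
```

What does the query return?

693

MIN = 2083-10-17, MAX = 2085-09-09.
14 days remain in October 2083 after the 17th (31 − 17).
Full months from November 2083 through August 2085 contribute their day counts.
Then 9 days into September 2085.
Total: 14 + 30 + 31 + 31 + 29 + 31 + 30 + 31 + 30 + 31 + 31 + 30 + 31 + 30 + 31 + 31 + 28 + 31 + 30 + 31 + 30 + 31 + 31 + 9 = 693.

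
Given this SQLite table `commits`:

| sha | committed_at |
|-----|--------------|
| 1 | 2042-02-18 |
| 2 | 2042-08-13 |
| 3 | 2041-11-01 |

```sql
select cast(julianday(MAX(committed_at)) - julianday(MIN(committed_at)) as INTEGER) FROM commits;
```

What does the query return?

285

MIN = 2041-11-01, MAX = 2042-08-13.
29 days remain in November 2041 after the 1st (30 − 1).
Full months from December 2041 through July 2042 contribute their day counts.
Then 13 days into August 2042.
Total: 29 + 31 + 31 + 28 + 31 + 30 + 31 + 30 + 31 + 13 = 285.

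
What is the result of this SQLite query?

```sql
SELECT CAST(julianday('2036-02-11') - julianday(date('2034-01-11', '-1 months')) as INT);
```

Adding -1 month to 2034-01-11 gives 2033-12-11.
20 days remain in December 2033 after the 11th (31 − 11).
Full months from January 2034 through January 2036 contribute their day counts.
Then 11 days into February 2036.
Total: 20 + 31 + 28 + 31 + 30 + 31 + 30 + 31 + 31 + 30 + 31 + 30 + 31 + 31 + 28 + 31 + 30 + 31 + 30 + 31 + 31 + 30 + 31 + 30 + 31 + 31 + 11 = 792.

792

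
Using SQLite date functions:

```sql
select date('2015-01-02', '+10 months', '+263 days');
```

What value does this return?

Adding +10 months to 2015-01-02 gives 2015-11-02.
Applying '+263 days' to 2015-11-02: counting 263 days forward gives 2016-07-22.

2016-07-22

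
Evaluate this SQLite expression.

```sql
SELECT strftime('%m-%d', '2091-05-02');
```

`%m-%d` extracts the month-day: 05-02.

05-02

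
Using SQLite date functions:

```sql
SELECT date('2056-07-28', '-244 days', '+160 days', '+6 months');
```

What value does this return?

2056-11-05

Applying '-244 days' to 2056-07-28: counting 244 days back gives 2055-11-27.
Applying '+160 days' to 2055-11-27: counting 160 days forward gives 2056-05-05.
Adding +6 months to 2056-05-05 gives 2056-11-05.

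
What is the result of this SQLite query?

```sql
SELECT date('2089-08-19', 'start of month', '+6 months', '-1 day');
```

2090-01-31

`start of month` rewinds 2089-08-19 to 2089-08-01.
Adding +6 months to 2089-08-01 gives 2090-02-01.
Going back 1 day from 2090-02-01 reaches 2090-01-31 (last day of January, 31 days).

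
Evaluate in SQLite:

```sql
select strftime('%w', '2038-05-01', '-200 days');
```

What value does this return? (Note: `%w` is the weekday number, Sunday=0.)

2

First apply '-200 days': 2038-05-01 → 2037-10-13.
2037-10-13 is a Tuesday; with Sunday=0 that is 2.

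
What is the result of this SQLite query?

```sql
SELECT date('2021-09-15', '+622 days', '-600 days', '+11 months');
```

2022-09-07

Applying '+622 days' to 2021-09-15: counting 622 days forward gives 2023-05-30.
Applying '-600 days' to 2023-05-30: counting 600 days back gives 2021-10-07.
Adding +11 months to 2021-10-07 gives 2022-09-07.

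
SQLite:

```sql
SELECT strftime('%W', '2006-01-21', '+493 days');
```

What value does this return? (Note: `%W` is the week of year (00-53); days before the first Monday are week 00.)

22

First apply '+493 days': 2006-01-21 → 2007-05-29.
2007-05-29 is a Tuesday. SQLite's %W counts Mondays since the year started; the result is 22.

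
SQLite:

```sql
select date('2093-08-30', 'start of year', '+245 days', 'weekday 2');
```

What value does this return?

`start of year` rewinds 2093-08-30 to 2093-01-01.
Applying '+245 days' to 2093-01-01: counting 245 days forward gives 2093-09-03.
`weekday 2` advances to the next Tuesday; 2093-09-03 is a Thursday, so it moves forward to 2093-09-08.

2093-09-08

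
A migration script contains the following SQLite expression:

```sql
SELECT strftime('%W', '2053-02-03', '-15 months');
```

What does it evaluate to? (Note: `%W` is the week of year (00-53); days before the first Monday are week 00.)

First apply '-15 months': 2053-02-03 → 2051-11-03.
2051-11-03 is a Friday. SQLite's %W counts Mondays since the year started; the result is 44.

44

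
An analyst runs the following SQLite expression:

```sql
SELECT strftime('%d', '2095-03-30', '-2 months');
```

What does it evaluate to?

30

First apply '-2 months': 2095-03-30 → 2095-01-30.
`%d` extracts the 2-digit day of month: 30.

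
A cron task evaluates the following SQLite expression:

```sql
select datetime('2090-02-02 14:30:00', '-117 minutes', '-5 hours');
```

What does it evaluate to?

2090-02-02 07:33:00

117 minutes = 1h 57m; -117 minutes from 2090-02-02 14:30:00 is 2090-02-02 12:33:00.
-5 hours from 2090-02-02 12:33:00 is 2090-02-02 07:33:00.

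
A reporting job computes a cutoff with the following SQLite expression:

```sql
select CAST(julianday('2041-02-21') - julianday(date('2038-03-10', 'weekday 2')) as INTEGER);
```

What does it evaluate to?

1073

`weekday 2` advances to the next Tuesday; 2038-03-10 is a Wednesday, so it moves forward to 2038-03-16.
15 days remain in March 2038 after the 16th (31 − 16).
Full months from April 2038 through January 2041 contribute their day counts.
Then 21 days into February 2041.
Total: 15 + 30 + 31 + 30 + 31 + 31 + 30 + 31 + 30 + 31 + 31 + 28 + 31 + 30 + 31 + 30 + 31 + 31 + 30 + 31 + 30 + 31 + 31 + 29 + 31 + 30 + 31 + 30 + 31 + 31 + 30 + 31 + 30 + 31 + 31 + 21 = 1073.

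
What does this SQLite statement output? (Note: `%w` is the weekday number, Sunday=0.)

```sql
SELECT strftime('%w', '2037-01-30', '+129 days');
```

First apply '+129 days': 2037-01-30 → 2037-06-08.
2037-06-08 is a Monday; with Sunday=0 that is 1.

1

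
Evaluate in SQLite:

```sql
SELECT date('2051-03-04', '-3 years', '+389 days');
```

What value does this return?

Adding -3 years to 2051-03-04 gives 2048-03-04.
Applying '+389 days' to 2048-03-04: counting 389 days forward gives 2049-03-28.

2049-03-28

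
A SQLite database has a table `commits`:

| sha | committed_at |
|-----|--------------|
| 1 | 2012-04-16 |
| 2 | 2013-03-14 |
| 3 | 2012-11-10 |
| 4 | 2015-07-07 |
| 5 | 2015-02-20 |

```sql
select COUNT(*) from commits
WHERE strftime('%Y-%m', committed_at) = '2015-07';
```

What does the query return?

1

Rows with year-month 2015-07: 2015-07-07 → 1.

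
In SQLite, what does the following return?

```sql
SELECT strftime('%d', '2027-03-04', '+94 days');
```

First apply '+94 days': 2027-03-04 → 2027-06-06.
`%d` extracts the 2-digit day of month: 06.

06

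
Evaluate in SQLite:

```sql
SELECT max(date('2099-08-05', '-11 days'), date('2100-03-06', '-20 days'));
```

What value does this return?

date('2099-08-05', '-11 days') → 2099-07-25.
date('2100-03-06', '-20 days') → 2100-02-14.
Later of the two is 2100-02-14.

2100-02-14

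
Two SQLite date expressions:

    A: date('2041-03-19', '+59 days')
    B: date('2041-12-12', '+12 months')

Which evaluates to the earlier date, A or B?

A = 2041-05-17.
B = 2042-12-12.
A is earlier.

A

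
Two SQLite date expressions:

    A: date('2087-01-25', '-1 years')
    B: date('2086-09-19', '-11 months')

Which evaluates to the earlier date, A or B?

A = 2086-01-25.
B = 2085-10-19.
B is earlier.

B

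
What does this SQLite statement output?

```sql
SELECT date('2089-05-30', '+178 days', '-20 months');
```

Applying '+178 days' to 2089-05-30: counting 178 days forward gives 2089-11-24.
Adding -20 months to 2089-11-24 gives 2088-03-24.

2088-03-24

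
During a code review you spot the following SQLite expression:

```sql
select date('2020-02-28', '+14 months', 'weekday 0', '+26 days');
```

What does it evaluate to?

2021-05-28

Adding +14 months to 2020-02-28 gives 2021-04-28.
`weekday 0` advances to the next Sunday; 2021-04-28 is a Wednesday, so it moves forward to 2021-05-02.
Advancing 26 more days within May lands on 2021-05-28.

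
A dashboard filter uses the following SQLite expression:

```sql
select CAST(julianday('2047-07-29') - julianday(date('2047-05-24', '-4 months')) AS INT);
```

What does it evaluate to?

Adding -4 months to 2047-05-24 gives 2047-01-24.
7 days remain in January 2047 after the 24th (31 − 24).
February 2047: 28 days.
March 2047: 31 days.
April 2047: 30 days.
May 2047: 31 days.
June 2047: 30 days.
Then 29 days into July 2047.
Total: 7 + 28 + 31 + 30 + 31 + 30 + 29 = 186.

186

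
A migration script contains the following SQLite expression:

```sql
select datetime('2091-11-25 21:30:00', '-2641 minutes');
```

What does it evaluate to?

2641 minutes = 44h 1m; -2641 minutes from 2091-11-25 21:30:00 is 2091-11-24 01:29:00 (crosses midnight).

2091-11-24 01:29:00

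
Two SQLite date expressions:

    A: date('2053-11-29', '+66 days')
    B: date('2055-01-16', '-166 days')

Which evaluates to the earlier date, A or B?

A

A = 2054-02-03.
B = 2054-08-03.
A is earlier.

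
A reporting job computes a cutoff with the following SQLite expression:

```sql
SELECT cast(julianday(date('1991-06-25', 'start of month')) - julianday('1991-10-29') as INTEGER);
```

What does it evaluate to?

-150

`start of month` rewinds 1991-06-25 to 1991-06-01.
29 days remain in June 1991 after the 1st (30 − 1).
July 1991: 31 days.
August 1991: 31 days.
September 1991: 30 days.
Then 29 days into October 1991.
Total: 29 + 31 + 31 + 30 + 29 = 150.
The subtraction is earlier − later, so the result is −150 → -150.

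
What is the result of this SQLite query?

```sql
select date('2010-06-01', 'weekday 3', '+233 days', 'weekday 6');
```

`weekday 3` advances to the next Wednesday; 2010-06-01 is a Tuesday, so it moves forward to 2010-06-02.
Applying '+233 days' to 2010-06-02: counting 233 days forward gives 2011-01-21.
`weekday 6` advances to the next Saturday; 2011-01-21 is a Friday, so it moves forward to 2011-01-22.

2011-01-22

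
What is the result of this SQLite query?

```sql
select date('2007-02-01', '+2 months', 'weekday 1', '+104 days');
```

Adding +2 months to 2007-02-01 gives 2007-04-01.
`weekday 1` advances to the next Monday; 2007-04-01 is a Sunday, so it moves forward to 2007-04-02.
Applying '+104 days' to 2007-04-02: counting 104 days forward gives 2007-07-15.

2007-07-15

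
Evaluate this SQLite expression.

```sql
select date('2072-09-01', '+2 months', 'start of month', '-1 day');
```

2072-10-31

Adding +2 months to 2072-09-01 gives 2072-11-01.
`start of month` rewinds 2072-11-01 to 2072-11-01.
Going back 1 day from 2072-11-01 reaches 2072-10-31 (last day of October, 31 days).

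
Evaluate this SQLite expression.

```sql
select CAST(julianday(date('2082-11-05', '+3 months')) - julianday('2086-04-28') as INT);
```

-1178

Adding +3 months to 2082-11-05 gives 2083-02-05.
23 days remain in February 2083 after the 5th (28 − 5).
Full months from March 2083 through March 2086 contribute their day counts.
Then 28 days into April 2086.
Total: 23 + 31 + 30 + 31 + 30 + 31 + 31 + 30 + 31 + 30 + 31 + 31 + 29 + 31 + 30 + 31 + 30 + 31 + 31 + 30 + 31 + 30 + 31 + 31 + 28 + 31 + 30 + 31 + 30 + 31 + 31 + 30 + 31 + 30 + 31 + 31 + 28 + 31 + 28 = 1178.
The subtraction is earlier − later, so the result is −1178 → -1178.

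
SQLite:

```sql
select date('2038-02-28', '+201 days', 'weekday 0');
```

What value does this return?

2038-09-19

Applying '+201 days' to 2038-02-28: counting 201 days forward gives 2038-09-17.
`weekday 0` advances to the next Sunday; 2038-09-17 is a Friday, so it moves forward to 2038-09-19.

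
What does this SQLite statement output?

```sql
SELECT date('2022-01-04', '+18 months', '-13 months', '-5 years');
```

2017-06-04

Adding +18 months to 2022-01-04 gives 2023-07-04.
Adding -13 months to 2023-07-04 gives 2022-06-04.
Adding -5 years to 2022-06-04 gives 2017-06-04.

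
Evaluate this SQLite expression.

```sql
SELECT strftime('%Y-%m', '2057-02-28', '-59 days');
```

First apply '-59 days': 2057-02-28 → 2056-12-31.
`%Y-%m` extracts the year-month: 2056-12.

2056-12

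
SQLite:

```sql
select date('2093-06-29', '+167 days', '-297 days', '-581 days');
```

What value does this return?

2091-07-19

Applying '+167 days' to 2093-06-29: counting 167 days forward gives 2093-12-13.
Applying '-297 days' to 2093-12-13: counting 297 days back gives 2093-02-19.
Applying '-581 days' to 2093-02-19: counting 581 days back gives 2091-07-19.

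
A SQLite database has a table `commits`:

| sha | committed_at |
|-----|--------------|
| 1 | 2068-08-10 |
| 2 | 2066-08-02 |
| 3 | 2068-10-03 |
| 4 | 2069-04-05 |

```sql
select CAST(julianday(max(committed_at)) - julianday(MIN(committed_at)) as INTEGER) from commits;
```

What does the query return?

MIN = 2066-08-02, MAX = 2069-04-05.
29 days remain in August 2066 after the 2nd (31 − 2).
Full months from September 2066 through March 2069 contribute their day counts.
Then 5 days into April 2069.
Total: 29 + 30 + 31 + 30 + 31 + 31 + 28 + 31 + 30 + 31 + 30 + 31 + 31 + 30 + 31 + 30 + 31 + 31 + 29 + 31 + 30 + 31 + 30 + 31 + 31 + 30 + 31 + 30 + 31 + 31 + 28 + 31 + 5 = 977.

977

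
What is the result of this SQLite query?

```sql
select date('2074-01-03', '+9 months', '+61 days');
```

Adding +9 months to 2074-01-03 gives 2074-10-03.
Applying '+61 days' to 2074-10-03: counting 61 days forward gives 2074-12-03.

2074-12-03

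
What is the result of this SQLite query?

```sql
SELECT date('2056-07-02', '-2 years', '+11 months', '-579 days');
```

Adding -2 years to 2056-07-02 gives 2054-07-02.
Adding +11 months to 2054-07-02 gives 2055-06-02.
Applying '-579 days' to 2055-06-02: counting 579 days back gives 2053-10-31.

2053-10-31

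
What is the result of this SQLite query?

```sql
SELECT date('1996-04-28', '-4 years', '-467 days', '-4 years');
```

Adding -4 years to 1996-04-28 gives 1992-04-28.
Applying '-467 days' to 1992-04-28: counting 467 days back gives 1991-01-17.
Adding -4 years to 1991-01-17 gives 1987-01-17.

1987-01-17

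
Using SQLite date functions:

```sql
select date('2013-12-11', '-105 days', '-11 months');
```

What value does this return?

2012-09-28

Applying '-105 days' to 2013-12-11: counting 105 days back gives 2013-08-28.
Adding -11 months to 2013-08-28 gives 2012-09-28.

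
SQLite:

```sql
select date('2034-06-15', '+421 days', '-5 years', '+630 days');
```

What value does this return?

2032-05-01

Applying '+421 days' to 2034-06-15: counting 421 days forward gives 2035-08-10.
Adding -5 years to 2035-08-10 gives 2030-08-10.
Applying '+630 days' to 2030-08-10: counting 630 days forward gives 2032-05-01.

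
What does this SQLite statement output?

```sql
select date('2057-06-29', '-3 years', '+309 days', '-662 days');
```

Adding -3 years to 2057-06-29 gives 2054-06-29.
Applying '+309 days' to 2054-06-29: counting 309 days forward gives 2055-05-04.
Applying '-662 days' to 2055-05-04: counting 662 days back gives 2053-07-11.

2053-07-11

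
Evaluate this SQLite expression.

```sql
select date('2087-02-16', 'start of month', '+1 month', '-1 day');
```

`start of month` rewinds 2087-02-16 to 2087-02-01.
Adding +1 month to 2087-02-01 gives 2087-03-01.
Going back 1 day from 2087-03-01 reaches 2087-02-28 (last day of February, 28 days).

2087-02-28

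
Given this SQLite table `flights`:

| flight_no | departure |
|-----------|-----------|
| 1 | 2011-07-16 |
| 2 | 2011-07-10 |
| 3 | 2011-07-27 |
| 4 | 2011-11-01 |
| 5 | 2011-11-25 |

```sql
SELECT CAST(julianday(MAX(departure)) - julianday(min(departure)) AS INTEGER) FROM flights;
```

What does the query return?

138

MIN = 2011-07-10, MAX = 2011-11-25.
21 days remain in July 2011 after the 10th (31 − 10).
August 2011: 31 days.
September 2011: 30 days.
October 2011: 31 days.
Then 25 days into November 2011.
Total: 21 + 31 + 30 + 31 + 25 = 138.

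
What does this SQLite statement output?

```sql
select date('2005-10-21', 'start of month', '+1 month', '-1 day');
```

2005-10-31

`start of month` rewinds 2005-10-21 to 2005-10-01.
Adding +1 month to 2005-10-01 gives 2005-11-01.
Going back 1 day from 2005-11-01 reaches 2005-10-31 (last day of October, 31 days).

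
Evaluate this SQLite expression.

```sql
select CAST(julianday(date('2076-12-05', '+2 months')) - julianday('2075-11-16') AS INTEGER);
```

Adding +2 months to 2076-12-05 gives 2077-02-05.
14 days remain in November 2075 after the 16th (30 − 16).
Full months from December 2075 through January 2077 contribute their day counts.
Then 5 days into February 2077.
Total: 14 + 31 + 31 + 29 + 31 + 30 + 31 + 30 + 31 + 31 + 30 + 31 + 30 + 31 + 31 + 5 = 447.

447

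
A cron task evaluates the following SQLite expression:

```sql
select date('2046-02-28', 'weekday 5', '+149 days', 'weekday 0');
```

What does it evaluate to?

2046-07-29

`weekday 5` advances to the next Friday; 2046-02-28 is a Wednesday, so it moves forward to 2046-03-02.
Applying '+149 days' to 2046-03-02: counting 149 days forward gives 2046-07-29.
`weekday 0` advances to the next Sunday; 2046-07-29 is already a Sunday, so it stays at 2046-07-29.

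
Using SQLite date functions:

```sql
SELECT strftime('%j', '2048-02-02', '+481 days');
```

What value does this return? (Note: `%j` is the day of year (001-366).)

148

First apply '+481 days': 2048-02-02 → 2049-05-28.
Day-of-year for 2049-05-28: days since 2049-01-01 inclusive = 148, zero-padded to 148.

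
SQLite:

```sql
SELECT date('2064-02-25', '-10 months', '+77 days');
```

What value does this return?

2063-07-11

Adding -10 months to 2064-02-25 gives 2063-04-25.
Applying '+77 days' to 2063-04-25: counting 77 days forward gives 2063-07-11.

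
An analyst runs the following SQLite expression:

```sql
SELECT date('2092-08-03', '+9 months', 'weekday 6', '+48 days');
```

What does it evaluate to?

Adding +9 months to 2092-08-03 gives 2093-05-03.
`weekday 6` advances to the next Saturday; 2093-05-03 is a Sunday, so it moves forward to 2093-05-09.
Applying '+48 days' to 2093-05-09: counting 48 days forward gives 2093-06-26.

2093-06-26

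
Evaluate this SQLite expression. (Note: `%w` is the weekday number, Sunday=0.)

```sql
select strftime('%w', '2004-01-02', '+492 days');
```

First apply '+492 days': 2004-01-02 → 2005-05-08.
2005-05-08 is a Sunday; with Sunday=0 that is 0.

0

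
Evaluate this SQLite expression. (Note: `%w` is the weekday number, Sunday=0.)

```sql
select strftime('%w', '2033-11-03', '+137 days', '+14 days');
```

First apply '+137 days', '+14 days': 2033-11-03 → 2034-04-03.
2034-04-03 is a Monday; with Sunday=0 that is 1.

1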